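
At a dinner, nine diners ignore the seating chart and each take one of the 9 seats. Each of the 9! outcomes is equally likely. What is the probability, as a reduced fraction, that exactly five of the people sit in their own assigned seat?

1/320

Favorable outcomes: C(9,5)·!4 = 126·9 = 1134.
Total outcomes: 9! = 362880.
Probability = 1134/362880 = 1/320.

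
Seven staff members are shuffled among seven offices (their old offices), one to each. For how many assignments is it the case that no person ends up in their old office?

!7 is the nearest integer to 7!/e.
7! = 5040, and 5040/e ≈ 1854.11, so !7 = 1854.

1854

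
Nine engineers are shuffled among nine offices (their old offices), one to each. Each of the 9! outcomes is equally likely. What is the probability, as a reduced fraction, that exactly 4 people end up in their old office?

Favorable outcomes: C(9,4)·!5 = 126·44 = 5544.
Total outcomes: 9! = 362880.
Probability = 5544/362880 = 11/720.

11/720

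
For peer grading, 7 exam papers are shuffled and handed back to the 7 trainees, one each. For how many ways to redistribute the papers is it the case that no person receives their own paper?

1854

Recurrence: !7 = 6·(!6 + !5).
!7 = 6·(265 + 44) = 6·309 = 1854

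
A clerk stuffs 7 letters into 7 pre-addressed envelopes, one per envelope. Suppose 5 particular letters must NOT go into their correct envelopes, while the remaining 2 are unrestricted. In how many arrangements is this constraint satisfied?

2428

Inclusion-exclusion on the 5 forbidden self-matches:
Σ_{j=0}^{5} (-1)^j C(5,j)(7-j)!
= C(5,0)·7! - C(5,1)·6! + C(5,2)·5! - C(5,3)·4! + C(5,4)·3! - C(5,5)·2!
= 5040 - 3600 + 1200 - 240 + 30 - 2
= 2428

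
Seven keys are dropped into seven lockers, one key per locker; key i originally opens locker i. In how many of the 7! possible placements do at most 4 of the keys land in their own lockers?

5018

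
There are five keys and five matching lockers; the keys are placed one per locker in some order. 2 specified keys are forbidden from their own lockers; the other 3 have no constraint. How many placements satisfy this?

78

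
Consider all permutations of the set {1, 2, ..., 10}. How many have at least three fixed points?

291394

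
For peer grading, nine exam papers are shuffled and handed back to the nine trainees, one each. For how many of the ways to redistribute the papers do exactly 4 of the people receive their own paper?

5544

Choose which 4 of the 9 are fixed: C(9,4) = 126.
The remaining 5 must be deranged: !5 = 44.
Total: 126 × 44 = 5544.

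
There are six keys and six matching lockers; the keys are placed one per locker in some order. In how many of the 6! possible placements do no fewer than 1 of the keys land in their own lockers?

455

Sum C(6,i)·!(6-i) for i = 1..6:
  i=1: C(6,1)·!5 = 6·44 = 264
  i=2: C(6,2)·!4 = 15·9 = 135
  i=3: C(6,3)·!3 = 20·2 = 40
  i=4: C(6,4)·!2 = 15·1 = 15
  i=5: C(6,5)·!1 = 6·0 = 0
  i=6: C(6,6)·!0 = 1·1 = 1
Total = 455.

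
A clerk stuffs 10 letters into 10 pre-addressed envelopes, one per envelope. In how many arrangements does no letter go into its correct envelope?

1334961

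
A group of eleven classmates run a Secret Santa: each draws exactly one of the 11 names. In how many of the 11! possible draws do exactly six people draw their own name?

20328

Pick the 6 fixed positions: C(11,6) = 462 ways.
The remaining 5 must be deranged: !5 = 44.
Total: 462 × 44 = 20328.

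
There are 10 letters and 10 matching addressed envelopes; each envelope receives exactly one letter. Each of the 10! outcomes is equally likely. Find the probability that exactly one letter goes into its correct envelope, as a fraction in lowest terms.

16687/45360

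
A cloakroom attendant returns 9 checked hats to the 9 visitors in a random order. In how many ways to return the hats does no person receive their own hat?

Recurrence: !9 = 9·!8 + (-1)^9.
!9 = 9·14833 - 1 = 133496

133496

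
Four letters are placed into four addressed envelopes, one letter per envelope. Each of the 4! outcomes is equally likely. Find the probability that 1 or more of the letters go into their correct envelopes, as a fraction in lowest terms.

5/8

Favorable outcomes: Σ_{i≥1} C(4,i)·!(4-i) = 4·2 + 6·1 + 4·0 + 1·1 = 15.
Total outcomes: 4! = 24.
Probability = 15/24 = 5/8.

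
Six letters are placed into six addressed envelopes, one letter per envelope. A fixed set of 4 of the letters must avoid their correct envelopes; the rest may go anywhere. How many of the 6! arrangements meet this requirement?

Let A_j be the event that the j-th constrained one is fixed. By inclusion-exclusion over the 4 events:
Σ_{j=0}^{4} (-1)^j C(4,j)(6-j)!
= C(4,0)·6! - C(4,1)·5! + C(4,2)·4! - C(4,3)·3! + C(4,4)·2!
= 720 - 480 + 144 - 24 + 2
= 362

362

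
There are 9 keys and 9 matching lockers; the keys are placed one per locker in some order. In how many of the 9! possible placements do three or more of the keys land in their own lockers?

Sum C(9,i)·!(9-i) for i = 3..9:
  i=3: C(9,3)·!6 = 84·265 = 22260
  i=4: C(9,4)·!5 = 126·44 = 5544
  i=5: C(9,5)·!4 = 126·9 = 1134
  i=6: C(9,6)·!3 = 84·2 = 168
  i=7: C(9,7)·!2 = 36·1 = 36
  i=8: C(9,8)·!1 = 9·0 = 0
  i=9: C(9,9)·!0 = 1·1 = 1
Total = 29143.

29143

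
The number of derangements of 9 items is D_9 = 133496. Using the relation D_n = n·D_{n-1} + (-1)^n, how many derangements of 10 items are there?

1334961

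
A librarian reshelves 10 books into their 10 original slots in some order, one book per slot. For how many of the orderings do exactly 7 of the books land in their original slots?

240

Pick the 7 fixed positions: C(10,7) = 120 ways.
The remaining 3 must be deranged: !3 = 2.
Total: 120 × 2 = 240.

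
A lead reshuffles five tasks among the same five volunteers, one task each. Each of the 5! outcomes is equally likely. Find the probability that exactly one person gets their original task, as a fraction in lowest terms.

3/8

Favorable outcomes: C(5,1)·!4 = 5·9 = 45.
Total outcomes: 5! = 120.
Probability = 45/120 = 3/8.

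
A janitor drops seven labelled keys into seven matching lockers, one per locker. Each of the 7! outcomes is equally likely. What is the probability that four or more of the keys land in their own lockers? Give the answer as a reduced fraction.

23/1260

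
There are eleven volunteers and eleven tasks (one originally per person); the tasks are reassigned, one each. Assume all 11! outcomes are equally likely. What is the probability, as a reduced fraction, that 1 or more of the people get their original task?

2523223/3991680

Favorable outcomes: Σ_{i≥1} C(11,i)·!(11-i) = 11·1334961 + 55·133496 + 165·14833 + 330·1854 + 462·265 + 462·44 + 330·9 + 165·2 + 55·1 + 11·0 + 1·1 = 25232230.
Total outcomes: 11! = 39916800.
Probability = 25232230/39916800 = 2523223/3991680.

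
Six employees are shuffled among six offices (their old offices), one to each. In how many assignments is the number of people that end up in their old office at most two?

664

Sum C(6,i)·!(6-i) for i = 0..2:
  i=0: C(6,0)·!6 = 1·265 = 265
  i=1: C(6,1)·!5 = 6·44 = 264
  i=2: C(6,2)·!4 = 15·9 = 135
Total = 664.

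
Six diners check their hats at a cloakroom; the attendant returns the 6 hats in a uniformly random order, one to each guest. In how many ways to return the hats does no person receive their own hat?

265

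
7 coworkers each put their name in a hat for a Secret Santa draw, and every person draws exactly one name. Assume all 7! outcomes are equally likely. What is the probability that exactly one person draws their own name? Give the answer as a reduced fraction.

Favorable outcomes: C(7,1)·!6 = 7·265 = 1855.
Total outcomes: 7! = 5040.
Probability = 1855/5040 = 53/144.

53/144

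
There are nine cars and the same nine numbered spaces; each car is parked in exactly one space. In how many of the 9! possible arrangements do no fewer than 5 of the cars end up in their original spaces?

# with exactly i fixed is C(9,i)·!(9-i); sum over i=5..9:
  i=5: C(9,5)·!4 = 126·9 = 1134
  i=6: C(9,6)·!3 = 84·2 = 168
  i=7: C(9,7)·!2 = 36·1 = 36
  i=8: C(9,8)·!1 = 9·0 = 0
  i=9: C(9,9)·!0 = 1·1 = 1
Total = 1339.

1339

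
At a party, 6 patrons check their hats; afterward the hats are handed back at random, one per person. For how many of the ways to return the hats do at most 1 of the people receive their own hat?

529

Sum C(6,i)·!(6-i) for i = 0..1:
  i=0: C(6,0)·!6 = 1·265 = 265
  i=1: C(6,1)·!5 = 6·44 = 264
Total = 529.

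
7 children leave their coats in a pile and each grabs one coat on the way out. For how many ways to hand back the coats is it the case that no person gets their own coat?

Recurrence: !7 = 7·!6 + (-1)^7.
!7 = 7·265 - 1 = 1854

1854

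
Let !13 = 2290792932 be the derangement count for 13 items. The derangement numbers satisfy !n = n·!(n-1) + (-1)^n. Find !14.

!14 = 14·2290792932 + 1 = 32071101049.

32071101049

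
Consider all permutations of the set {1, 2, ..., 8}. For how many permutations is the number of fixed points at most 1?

29665

# with exactly i fixed is C(8,i)·!(8-i); sum over i=0..1:
  i=0: C(8,0)·!8 = 1·14833 = 14833
  i=1: C(8,1)·!7 = 8·1854 = 14832
Total = 29665.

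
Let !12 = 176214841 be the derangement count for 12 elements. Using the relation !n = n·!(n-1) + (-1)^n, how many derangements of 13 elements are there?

2290792932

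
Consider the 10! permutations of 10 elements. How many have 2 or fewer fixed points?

# with exactly i fixed is C(10,i)·!(10-i); sum over i=0..2:
  i=0: C(10,0)·!10 = 1·1334961 = 1334961
  i=1: C(10,1)·!9 = 10·133496 = 1334960
  i=2: C(10,2)·!8 = 45·14833 = 667485
Total = 3337406.

3337406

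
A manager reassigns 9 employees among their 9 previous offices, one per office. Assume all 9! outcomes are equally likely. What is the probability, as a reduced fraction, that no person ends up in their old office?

Favorable outcomes: !9 = 133496.
Total outcomes: 9! = 362880.
Probability = 133496/362880 = 16687/45360.

16687/45360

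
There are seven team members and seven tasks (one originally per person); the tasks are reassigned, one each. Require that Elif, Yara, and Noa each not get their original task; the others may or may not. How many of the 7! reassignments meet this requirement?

Inclusion-exclusion on the 3 forbidden self-matches:
Σ_{j=0}^{3} (-1)^j C(3,j)(7-j)!
= C(3,0)·7! - C(3,1)·6! + C(3,2)·5! - C(3,3)·4!
= 5040 - 2160 + 360 - 24
= 3216

3216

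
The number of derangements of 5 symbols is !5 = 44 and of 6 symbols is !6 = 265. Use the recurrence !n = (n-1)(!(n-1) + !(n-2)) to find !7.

1854

!7 = (7-1)·(!6 + !5) = 6·(265 + 44) = 6·309 = 1854.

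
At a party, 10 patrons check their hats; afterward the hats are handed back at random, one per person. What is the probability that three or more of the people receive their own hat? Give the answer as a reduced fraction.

145697/1814400

Favorable outcomes: Σ_{i≥3} C(10,i)·!(10-i) = 120·1854 + 210·265 + 252·44 + 210·9 + 120·2 + 45·1 + 10·0 + 1·1 = 291394.
Total outcomes: 10! = 3628800.
Probability = 291394/3628800 = 145697/1814400.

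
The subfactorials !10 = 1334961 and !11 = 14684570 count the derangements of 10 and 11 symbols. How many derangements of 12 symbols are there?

!12 = (12-1)·(!11 + !10) = 11·(14684570 + 1334961) = 11·16019531 = 176214841.

176214841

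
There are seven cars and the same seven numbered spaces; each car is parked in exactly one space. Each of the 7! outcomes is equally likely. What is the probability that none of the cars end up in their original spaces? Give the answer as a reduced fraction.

103/280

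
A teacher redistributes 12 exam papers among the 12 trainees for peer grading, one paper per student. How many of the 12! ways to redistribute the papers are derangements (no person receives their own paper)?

By inclusion-exclusion, !12 = Σ (-1)^k · 12!/k! for k=0..12
= 12! - 12!/1! + 12!/2! - 12!/3! + 12!/4! - 12!/5! + 12!/6! - 12!/7! + 12!/8! - 12!/9! + 12!/10! - 12!/11! + 12!/12!
= 479001600 - 479001600 + 239500800 - 79833600 + 19958400 - 3991680 + 665280 - 95040 + 11880 - 1320 + 132 - 12 + 1
= 176214841

176214841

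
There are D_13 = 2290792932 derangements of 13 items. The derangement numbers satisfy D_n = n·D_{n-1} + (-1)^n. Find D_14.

32071101049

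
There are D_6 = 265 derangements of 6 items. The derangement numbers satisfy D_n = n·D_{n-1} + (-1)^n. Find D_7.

1854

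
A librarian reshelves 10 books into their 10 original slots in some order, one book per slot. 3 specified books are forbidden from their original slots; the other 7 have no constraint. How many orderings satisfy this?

2656080

Let A_j be the event that the j-th constrained one is fixed. By inclusion-exclusion over the 3 events:
Σ_{j=0}^{3} (-1)^j C(3,j)(10-j)!
= C(3,0)·10! - C(3,1)·9! + C(3,2)·8! - C(3,3)·7!
= 3628800 - 1088640 + 120960 - 5040
= 2656080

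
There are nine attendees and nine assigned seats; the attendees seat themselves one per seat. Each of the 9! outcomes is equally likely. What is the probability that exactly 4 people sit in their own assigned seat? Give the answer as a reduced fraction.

11/720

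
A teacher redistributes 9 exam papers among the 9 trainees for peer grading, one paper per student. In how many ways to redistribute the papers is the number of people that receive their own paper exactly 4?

5544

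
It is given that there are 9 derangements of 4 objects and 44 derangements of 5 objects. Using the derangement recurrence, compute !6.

265

!6 = (6-1)·(!5 + !4) = 5·(44 + 9) = 5·53 = 265.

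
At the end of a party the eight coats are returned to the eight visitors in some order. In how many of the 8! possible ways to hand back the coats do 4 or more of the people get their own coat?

# with exactly i fixed is C(8,i)·!(8-i); sum over i=4..8:
  i=4: C(8,4)·!4 = 70·9 = 630
  i=5: C(8,5)·!3 = 56·2 = 112
  i=6: C(8,6)·!2 = 28·1 = 28
  i=7: C(8,7)·!1 = 8·0 = 0
  i=8: C(8,8)·!0 = 1·1 = 1
Total = 771.

771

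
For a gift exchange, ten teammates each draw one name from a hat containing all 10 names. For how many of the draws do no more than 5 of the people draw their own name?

3626624

Sum C(10,i)·!(10-i) for i = 0..5:
  i=0: C(10,0)·!10 = 1·1334961 = 1334961
  i=1: C(10,1)·!9 = 10·133496 = 1334960
  i=2: C(10,2)·!8 = 45·14833 = 667485
  i=3: C(10,3)·!7 = 120·1854 = 222480
  i=4: C(10,4)·!6 = 210·265 = 55650
  i=5: C(10,5)·!5 = 252·44 = 11088
Total = 3626624.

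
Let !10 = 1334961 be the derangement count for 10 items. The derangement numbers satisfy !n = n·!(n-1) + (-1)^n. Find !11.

!11 = 11·1334961 - 1 = 14684570.

14684570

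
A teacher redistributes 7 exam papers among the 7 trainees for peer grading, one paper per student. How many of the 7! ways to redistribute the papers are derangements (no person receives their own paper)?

1854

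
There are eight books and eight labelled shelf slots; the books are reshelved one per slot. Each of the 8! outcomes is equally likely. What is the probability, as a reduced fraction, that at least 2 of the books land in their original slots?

2131/8064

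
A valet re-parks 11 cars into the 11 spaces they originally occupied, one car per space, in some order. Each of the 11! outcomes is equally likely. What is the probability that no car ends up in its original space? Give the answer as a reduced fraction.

Favorable outcomes: !11 = 14684570.
Total outcomes: 11! = 39916800.
Probability = 14684570/39916800 = 1468457/3991680.

1468457/3991680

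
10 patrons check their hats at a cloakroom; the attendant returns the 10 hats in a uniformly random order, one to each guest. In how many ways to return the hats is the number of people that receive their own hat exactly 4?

55650

Pick the 4 fixed positions: C(10,4) = 210 ways.
The other 6 form a derangement: !6 = 265.
Total: 210 × 265 = 55650.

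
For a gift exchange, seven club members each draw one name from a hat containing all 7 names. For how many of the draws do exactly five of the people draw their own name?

Pick the 5 fixed positions: C(7,5) = 21 ways.
The remaining 2 must be deranged: !2 = 1.
Total: 21 × 1 = 21.

21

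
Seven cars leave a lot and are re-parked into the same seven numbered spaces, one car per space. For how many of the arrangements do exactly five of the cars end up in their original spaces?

Pick the 5 fixed positions: C(7,5) = 21 ways.
The remaining 2 must be deranged: !2 = 1.
Total: 21 × 1 = 21.

21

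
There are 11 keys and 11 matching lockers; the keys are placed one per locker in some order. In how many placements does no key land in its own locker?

By inclusion-exclusion, !11 = Σ (-1)^k · 11!/k! for k=0..11
= 11! - 11!/1! + 11!/2! - 11!/3! + 11!/4! - 11!/5! + 11!/6! - 11!/7! + 11!/8! - 11!/9! + 11!/10! - 11!/11!
= 39916800 - 39916800 + 19958400 - 6652800 + 1663200 - 332640 + 55440 - 7920 + 990 - 110 + 11 - 1
= 14684570

14684570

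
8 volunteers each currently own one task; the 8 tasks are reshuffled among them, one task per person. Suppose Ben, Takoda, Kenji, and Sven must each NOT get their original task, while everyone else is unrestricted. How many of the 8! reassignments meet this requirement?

Let A_j be the event that the j-th constrained one is fixed. By inclusion-exclusion over the 4 events:
Σ_{j=0}^{4} (-1)^j C(4,j)(8-j)!
= C(4,0)·8! - C(4,1)·7! + C(4,2)·6! - C(4,3)·5! + C(4,4)·4!
= 40320 - 20160 + 4320 - 480 + 24
= 24024

24024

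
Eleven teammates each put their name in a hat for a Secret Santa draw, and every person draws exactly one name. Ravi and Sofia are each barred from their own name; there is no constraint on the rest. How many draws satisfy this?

Let A_j be the event that the j-th constrained one is fixed. By inclusion-exclusion over the 2 events:
Σ_{j=0}^{2} (-1)^j C(2,j)(11-j)!
= C(2,0)·11! - C(2,1)·10! + C(2,2)·9!
= 39916800 - 7257600 + 362880
= 33022080

33022080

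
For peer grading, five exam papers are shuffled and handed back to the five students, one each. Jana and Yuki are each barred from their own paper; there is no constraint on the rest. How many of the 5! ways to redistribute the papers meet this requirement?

78

Inclusion-exclusion on the 2 forbidden self-matches:
Σ_{j=0}^{2} (-1)^j C(2,j)(5-j)!
= C(2,0)·5! - C(2,1)·4! + C(2,2)·3!
= 120 - 48 + 6
= 78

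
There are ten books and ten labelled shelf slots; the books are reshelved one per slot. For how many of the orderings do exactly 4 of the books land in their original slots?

55650

Choose which 4 of the 10 are fixed: C(10,4) = 210.
The remaining 6 must be deranged: !6 = 265.
Total: 210 × 265 = 55650.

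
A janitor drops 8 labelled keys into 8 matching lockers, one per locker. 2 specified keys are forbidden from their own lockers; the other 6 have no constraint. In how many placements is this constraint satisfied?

Inclusion-exclusion on the 2 forbidden self-matches:
Σ_{j=0}^{2} (-1)^j C(2,j)(8-j)!
= C(2,0)·8! - C(2,1)·7! + C(2,2)·6!
= 40320 - 10080 + 720
= 30960

30960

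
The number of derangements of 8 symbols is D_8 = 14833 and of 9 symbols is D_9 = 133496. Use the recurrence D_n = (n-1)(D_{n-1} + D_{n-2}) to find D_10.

1334961

D_10 = (10-1)·(D_9 + D_8) = 9·(133496 + 14833) = 9·148329 = 1334961.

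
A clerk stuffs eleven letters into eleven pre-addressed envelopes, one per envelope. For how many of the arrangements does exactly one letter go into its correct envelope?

14684571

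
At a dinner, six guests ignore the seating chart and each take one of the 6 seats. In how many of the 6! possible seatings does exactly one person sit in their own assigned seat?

264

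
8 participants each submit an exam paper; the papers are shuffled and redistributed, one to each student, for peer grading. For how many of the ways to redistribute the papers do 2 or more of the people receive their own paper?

# with exactly i fixed is C(8,i)·!(8-i); sum over i=2..8:
  i=2: C(8,2)·!6 = 28·265 = 7420
  i=3: C(8,3)·!5 = 56·44 = 2464
  i=4: C(8,4)·!4 = 70·9 = 630
  i=5: C(8,5)·!3 = 56·2 = 112
  i=6: C(8,6)·!2 = 28·1 = 28
  i=7: C(8,7)·!1 = 8·0 = 0
  i=8: C(8,8)·!0 = 1·1 = 1
Total = 10655.

10655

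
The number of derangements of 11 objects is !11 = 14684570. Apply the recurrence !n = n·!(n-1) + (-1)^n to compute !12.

176214841

!12 = 12·14684570 + 1 = 176214841.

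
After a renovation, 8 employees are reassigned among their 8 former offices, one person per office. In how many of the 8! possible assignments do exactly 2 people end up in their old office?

7420

Choose which 2 of the 8 are fixed: C(8,2) = 28.
The remaining 6 must be deranged: !6 = 265.
Total: 28 × 265 = 7420.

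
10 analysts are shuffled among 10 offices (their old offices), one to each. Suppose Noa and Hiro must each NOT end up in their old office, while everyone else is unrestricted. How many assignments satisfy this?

Let A_j be the event that the j-th constrained one is fixed. By inclusion-exclusion over the 2 events:
Σ_{j=0}^{2} (-1)^j C(2,j)(10-j)!
= C(2,0)·10! - C(2,1)·9! + C(2,2)·8!
= 3628800 - 725760 + 40320
= 2943360

2943360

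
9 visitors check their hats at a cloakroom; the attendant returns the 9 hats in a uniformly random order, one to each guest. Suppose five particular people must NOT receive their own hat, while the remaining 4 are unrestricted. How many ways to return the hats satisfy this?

205056

Inclusion-exclusion on the 5 forbidden self-matches:
Σ_{j=0}^{5} (-1)^j C(5,j)(9-j)!
= C(5,0)·9! - C(5,1)·8! + C(5,2)·7! - C(5,3)·6! + C(5,4)·5! - C(5,5)·4!
= 362880 - 201600 + 50400 - 7200 + 600 - 24
= 205056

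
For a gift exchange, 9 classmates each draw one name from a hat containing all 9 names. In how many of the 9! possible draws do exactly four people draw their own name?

5544

Pick the 4 fixed positions: C(9,4) = 126 ways.
The remaining 5 must be deranged: !5 = 44.
Total: 126 × 44 = 5544.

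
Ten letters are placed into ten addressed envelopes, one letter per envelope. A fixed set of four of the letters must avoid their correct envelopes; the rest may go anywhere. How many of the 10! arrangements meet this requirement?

Let A_j be the event that the j-th constrained one is fixed. By inclusion-exclusion over the 4 events:
Σ_{j=0}^{4} (-1)^j C(4,j)(10-j)!
= C(4,0)·10! - C(4,1)·9! + C(4,2)·8! - C(4,3)·7! + C(4,4)·6!
= 3628800 - 1451520 + 241920 - 20160 + 720
= 2399760

2399760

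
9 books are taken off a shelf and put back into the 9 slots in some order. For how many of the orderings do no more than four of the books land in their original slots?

# with exactly i fixed is C(9,i)·!(9-i); sum over i=0..4:
  i=0: C(9,0)·!9 = 1·133496 = 133496
  i=1: C(9,1)·!8 = 9·14833 = 133497
  i=2: C(9,2)·!7 = 36·1854 = 66744
  i=3: C(9,3)·!6 = 84·265 = 22260
  i=4: C(9,4)·!5 = 126·44 = 5544
Total = 361541.

361541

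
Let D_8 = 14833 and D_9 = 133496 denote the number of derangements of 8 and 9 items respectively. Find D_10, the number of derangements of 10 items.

1334961

D_10 = (10-1)·(D_9 + D_8) = 9·(133496 + 14833) = 9·148329 = 1334961.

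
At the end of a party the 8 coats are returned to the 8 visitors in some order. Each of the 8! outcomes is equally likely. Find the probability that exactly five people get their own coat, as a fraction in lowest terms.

1/360

Favorable outcomes: C(8,5)·!3 = 56·2 = 112.
Total outcomes: 8! = 40320.
Probability = 112/40320 = 1/360.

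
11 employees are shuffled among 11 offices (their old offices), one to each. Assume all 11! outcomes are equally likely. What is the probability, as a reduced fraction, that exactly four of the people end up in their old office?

103/6720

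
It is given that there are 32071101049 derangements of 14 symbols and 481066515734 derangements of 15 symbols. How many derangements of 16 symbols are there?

7697064251745

D_16 = (16-1)·(D_15 + D_14) = 15·(481066515734 + 32071101049) = 15·513137616783 = 7697064251745.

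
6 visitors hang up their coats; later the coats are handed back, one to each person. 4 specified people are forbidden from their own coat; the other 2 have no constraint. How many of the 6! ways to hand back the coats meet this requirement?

Inclusion-exclusion on the 4 forbidden self-matches:
Σ_{j=0}^{4} (-1)^j C(4,j)(6-j)!
= C(4,0)·6! - C(4,1)·5! + C(4,2)·4! - C(4,3)·3! + C(4,4)·2!
= 720 - 480 + 144 - 24 + 2
= 362

362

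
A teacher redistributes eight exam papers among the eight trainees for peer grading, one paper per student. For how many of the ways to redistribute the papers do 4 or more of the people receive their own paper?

771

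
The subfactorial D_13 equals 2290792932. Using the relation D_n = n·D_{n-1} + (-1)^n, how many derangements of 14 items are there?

32071101049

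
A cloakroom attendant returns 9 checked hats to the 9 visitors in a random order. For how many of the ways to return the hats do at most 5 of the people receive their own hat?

362675

Sum C(9,i)·!(9-i) for i = 0..5:
  i=0: C(9,0)·!9 = 1·133496 = 133496
  i=1: C(9,1)·!8 = 9·14833 = 133497
  i=2: C(9,2)·!7 = 36·1854 = 66744
  i=3: C(9,3)·!6 = 84·265 = 22260
  i=4: C(9,4)·!5 = 126·44 = 5544
  i=5: C(9,5)·!4 = 126·9 = 1134
Total = 362675.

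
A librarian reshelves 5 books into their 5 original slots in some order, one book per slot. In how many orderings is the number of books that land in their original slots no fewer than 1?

Sum C(5,i)·!(5-i) for i = 1..5:
  i=1: C(5,1)·!4 = 5·9 = 45
  i=2: C(5,2)·!3 = 10·2 = 20
  i=3: C(5,3)·!2 = 10·1 = 10
  i=4: C(5,4)·!1 = 5·0 = 0
  i=5: C(5,5)·!0 = 1·1 = 1
Total = 76.

76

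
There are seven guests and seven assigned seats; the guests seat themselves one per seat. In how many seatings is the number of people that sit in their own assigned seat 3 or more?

Sum C(7,i)·!(7-i) for i = 3..7:
  i=3: C(7,3)·!4 = 35·9 = 315
  i=4: C(7,4)·!3 = 35·2 = 70
  i=5: C(7,5)·!2 = 21·1 = 21
  i=6: C(7,6)·!1 = 7·0 = 0
  i=7: C(7,7)·!0 = 1·1 = 1
Total = 407.

407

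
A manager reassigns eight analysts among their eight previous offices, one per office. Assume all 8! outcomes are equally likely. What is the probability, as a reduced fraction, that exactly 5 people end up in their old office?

1/360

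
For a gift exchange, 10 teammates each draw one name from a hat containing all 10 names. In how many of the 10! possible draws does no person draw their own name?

1334961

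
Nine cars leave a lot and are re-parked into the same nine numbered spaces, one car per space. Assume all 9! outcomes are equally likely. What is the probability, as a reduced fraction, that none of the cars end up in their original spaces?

16687/45360

Favorable outcomes: !9 = 133496.
Total outcomes: 9! = 362880.
Probability = 133496/362880 = 16687/45360.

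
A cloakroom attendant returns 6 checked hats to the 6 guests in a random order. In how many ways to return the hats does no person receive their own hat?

265

The number of derangements of 6 is !6 = Σ_{k=0}^{6} (-1)^k·6!/k!
= 6! - 6!/1! + 6!/2! - 6!/3! + 6!/4! - 6!/5! + 6!/6!
= 720 - 720 + 360 - 120 + 30 - 6 + 1
= 265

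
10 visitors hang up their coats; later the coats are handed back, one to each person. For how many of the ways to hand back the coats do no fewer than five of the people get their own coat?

# with exactly i fixed is C(10,i)·!(10-i); sum over i=5..10:
  i=5: C(10,5)·!5 = 252·44 = 11088
  i=6: C(10,6)·!4 = 210·9 = 1890
  i=7: C(10,7)·!3 = 120·2 = 240
  i=8: C(10,8)·!2 = 45·1 = 45
  i=9: C(10,9)·!1 = 10·0 = 0
  i=10: C(10,10)·!0 = 1·1 = 1
Total = 13264.

13264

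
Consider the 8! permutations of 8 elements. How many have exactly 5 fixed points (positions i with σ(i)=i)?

Pick the 5 fixed positions: C(8,5) = 56 ways.
The other 3 form a derangement: !3 = 2.
Total: 56 × 2 = 112.

112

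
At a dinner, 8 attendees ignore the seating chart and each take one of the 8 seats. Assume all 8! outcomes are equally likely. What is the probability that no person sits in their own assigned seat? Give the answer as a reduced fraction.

2119/5760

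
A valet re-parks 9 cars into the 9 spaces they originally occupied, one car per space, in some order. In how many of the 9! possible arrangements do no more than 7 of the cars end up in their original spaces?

362879

# with exactly i fixed is C(9,i)·!(9-i); sum over i=0..7:
  i=0: C(9,0)·!9 = 1·133496 = 133496
  i=1: C(9,1)·!8 = 9·14833 = 133497
  i=2: C(9,2)·!7 = 36·1854 = 66744
  i=3: C(9,3)·!6 = 84·265 = 22260
  i=4: C(9,4)·!5 = 126·44 = 5544
  i=5: C(9,5)·!4 = 126·9 = 1134
  i=6: C(9,6)·!3 = 84·2 = 168
  i=7: C(9,7)·!2 = 36·1 = 36
Total = 362879.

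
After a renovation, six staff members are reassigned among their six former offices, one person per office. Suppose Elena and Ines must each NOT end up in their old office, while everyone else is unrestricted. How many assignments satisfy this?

504

Let A_j be the event that the j-th constrained one is fixed. By inclusion-exclusion over the 2 events:
Σ_{j=0}^{2} (-1)^j C(2,j)(6-j)!
= C(2,0)·6! - C(2,1)·5! + C(2,2)·4!
= 720 - 240 + 24
= 504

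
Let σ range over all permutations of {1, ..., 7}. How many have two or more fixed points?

1331

# with exactly i fixed is C(7,i)·!(7-i); sum over i=2..7:
  i=2: C(7,2)·!5 = 21·44 = 924
  i=3: C(7,3)·!4 = 35·9 = 315
  i=4: C(7,4)·!3 = 35·2 = 70
  i=5: C(7,5)·!2 = 21·1 = 21
  i=6: C(7,6)·!1 = 7·0 = 0
  i=7: C(7,7)·!0 = 1·1 = 1
Total = 1331.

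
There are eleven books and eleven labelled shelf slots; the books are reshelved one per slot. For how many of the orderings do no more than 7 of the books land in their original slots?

39916414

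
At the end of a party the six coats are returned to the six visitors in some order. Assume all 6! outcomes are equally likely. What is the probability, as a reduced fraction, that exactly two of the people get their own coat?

3/16

Favorable outcomes: C(6,2)·!4 = 15·9 = 135.
Total outcomes: 6! = 720.
Probability = 135/720 = 3/16.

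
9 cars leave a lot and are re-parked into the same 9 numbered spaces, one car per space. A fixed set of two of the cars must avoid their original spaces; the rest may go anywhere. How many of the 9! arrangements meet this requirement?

Let A_j be the event that the j-th constrained one is fixed. By inclusion-exclusion over the 2 events:
Σ_{j=0}^{2} (-1)^j C(2,j)(9-j)!
= C(2,0)·9! - C(2,1)·8! + C(2,2)·7!
= 362880 - 80640 + 5040
= 287280

287280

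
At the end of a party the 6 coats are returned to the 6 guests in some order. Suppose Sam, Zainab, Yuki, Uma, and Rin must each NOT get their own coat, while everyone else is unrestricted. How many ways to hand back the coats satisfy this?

309

Let A_j be the event that the j-th constrained one is fixed. By inclusion-exclusion over the 5 events:
Σ_{j=0}^{5} (-1)^j C(5,j)(6-j)!
= C(5,0)·6! - C(5,1)·5! + C(5,2)·4! - C(5,3)·3! + C(5,4)·2! - C(5,5)·1!
= 720 - 600 + 240 - 60 + 10 - 1
= 309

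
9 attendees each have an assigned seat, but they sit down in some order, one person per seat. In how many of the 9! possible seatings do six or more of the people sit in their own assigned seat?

Sum C(9,i)·!(9-i) for i = 6..9:
  i=6: C(9,6)·!3 = 84·2 = 168
  i=7: C(9,7)·!2 = 36·1 = 36
  i=8: C(9,8)·!1 = 9·0 = 0
  i=9: C(9,9)·!0 = 1·1 = 1
Total = 205.

205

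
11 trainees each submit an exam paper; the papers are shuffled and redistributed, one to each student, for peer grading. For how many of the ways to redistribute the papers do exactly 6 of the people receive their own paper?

20328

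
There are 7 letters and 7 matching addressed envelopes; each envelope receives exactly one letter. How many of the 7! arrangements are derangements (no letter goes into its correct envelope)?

1854

Recurrence: !7 = 6·(!6 + !5).
!7 = 6·(265 + 44) = 6·309 = 1854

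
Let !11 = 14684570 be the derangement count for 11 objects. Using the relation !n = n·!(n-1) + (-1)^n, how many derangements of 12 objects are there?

176214841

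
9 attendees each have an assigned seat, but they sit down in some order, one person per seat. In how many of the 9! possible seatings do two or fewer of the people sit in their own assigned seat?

# with exactly i fixed is C(9,i)·!(9-i); sum over i=0..2:
  i=0: C(9,0)·!9 = 1·133496 = 133496
  i=1: C(9,1)·!8 = 9·14833 = 133497
  i=2: C(9,2)·!7 = 36·1854 = 66744
Total = 333737.

333737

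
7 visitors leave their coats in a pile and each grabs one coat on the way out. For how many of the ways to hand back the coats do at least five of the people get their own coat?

22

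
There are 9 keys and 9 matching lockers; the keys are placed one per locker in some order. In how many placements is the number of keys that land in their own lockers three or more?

29143

# with exactly i fixed is C(9,i)·!(9-i); sum over i=3..9:
  i=3: C(9,3)·!6 = 84·265 = 22260
  i=4: C(9,4)·!5 = 126·44 = 5544
  i=5: C(9,5)·!4 = 126·9 = 1134
  i=6: C(9,6)·!3 = 84·2 = 168
  i=7: C(9,7)·!2 = 36·1 = 36
  i=8: C(9,8)·!1 = 9·0 = 0
  i=9: C(9,9)·!0 = 1·1 = 1
Total = 29143.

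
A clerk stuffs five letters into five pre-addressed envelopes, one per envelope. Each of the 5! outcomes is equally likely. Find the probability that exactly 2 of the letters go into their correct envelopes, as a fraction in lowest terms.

Favorable outcomes: C(5,2)·!3 = 10·2 = 20.
Total outcomes: 5! = 120.
Probability = 20/120 = 1/6.

1/6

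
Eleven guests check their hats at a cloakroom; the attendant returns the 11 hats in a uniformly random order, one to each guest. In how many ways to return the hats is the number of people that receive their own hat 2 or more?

10547659

# with exactly i fixed is C(11,i)·!(11-i); sum over i=2..11:
  i=2: C(11,2)·!9 = 55·133496 = 7342280
  i=3: C(11,3)·!8 = 165·14833 = 2447445
  i=4: C(11,4)·!7 = 330·1854 = 611820
  i=5: C(11,5)·!6 = 462·265 = 122430
  i=6: C(11,6)·!5 = 462·44 = 20328
  i=7: C(11,7)·!4 = 330·9 = 2970
  i=8: C(11,8)·!3 = 165·2 = 330
  i=9: C(11,9)·!2 = 55·1 = 55
  i=10: C(11,10)·!1 = 11·0 = 0
  i=11: C(11,11)·!0 = 1·1 = 1
Total = 10547659.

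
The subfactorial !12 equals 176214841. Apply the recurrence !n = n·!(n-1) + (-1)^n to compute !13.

2290792932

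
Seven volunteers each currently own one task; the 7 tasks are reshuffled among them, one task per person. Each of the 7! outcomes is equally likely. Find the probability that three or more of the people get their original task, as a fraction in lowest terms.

407/5040

Favorable outcomes: Σ_{i≥3} C(7,i)·!(7-i) = 35·9 + 35·2 + 21·1 + 7·0 + 1·1 = 407.
Total outcomes: 7! = 5040.
Probability = 407/5040 = 407/5040.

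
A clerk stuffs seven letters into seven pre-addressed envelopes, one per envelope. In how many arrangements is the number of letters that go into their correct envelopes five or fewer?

5039

Sum C(7,i)·!(7-i) for i = 0..5:
  i=0: C(7,0)·!7 = 1·1854 = 1854
  i=1: C(7,1)·!6 = 7·265 = 1855
  i=2: C(7,2)·!5 = 21·44 = 924
  i=3: C(7,3)·!4 = 35·9 = 315
  i=4: C(7,4)·!3 = 35·2 = 70
  i=5: C(7,5)·!2 = 21·1 = 21
Total = 5039.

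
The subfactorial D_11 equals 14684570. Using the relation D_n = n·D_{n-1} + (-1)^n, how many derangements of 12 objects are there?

176214841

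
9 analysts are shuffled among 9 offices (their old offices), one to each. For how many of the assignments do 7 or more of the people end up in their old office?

37

Sum C(9,i)·!(9-i) for i = 7..9:
  i=7: C(9,7)·!2 = 36·1 = 36
  i=8: C(9,8)·!1 = 9·0 = 0
  i=9: C(9,9)·!0 = 1·1 = 1
Total = 37.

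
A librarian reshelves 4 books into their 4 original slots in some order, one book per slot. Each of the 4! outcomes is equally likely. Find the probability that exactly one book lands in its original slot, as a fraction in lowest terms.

Favorable outcomes: C(4,1)·!3 = 4·2 = 8.
Total outcomes: 4! = 24.
Probability = 8/24 = 1/3.

1/3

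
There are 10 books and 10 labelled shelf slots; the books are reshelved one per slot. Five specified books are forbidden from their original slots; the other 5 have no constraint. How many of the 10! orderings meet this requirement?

2170680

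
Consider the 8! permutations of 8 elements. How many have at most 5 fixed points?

Sum C(8,i)·!(8-i) for i = 0..5:
  i=0: C(8,0)·!8 = 1·14833 = 14833
  i=1: C(8,1)·!7 = 8·1854 = 14832
  i=2: C(8,2)·!6 = 28·265 = 7420
  i=3: C(8,3)·!5 = 56·44 = 2464
  i=4: C(8,4)·!4 = 70·9 = 630
  i=5: C(8,5)·!3 = 56·2 = 112
Total = 40291.

40291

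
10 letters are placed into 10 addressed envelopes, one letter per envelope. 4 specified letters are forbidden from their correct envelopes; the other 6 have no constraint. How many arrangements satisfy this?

Inclusion-exclusion on the 4 forbidden self-matches:
Σ_{j=0}^{4} (-1)^j C(4,j)(10-j)!
= C(4,0)·10! - C(4,1)·9! + C(4,2)·8! - C(4,3)·7! + C(4,4)·6!
= 3628800 - 1451520 + 241920 - 20160 + 720
= 2399760

2399760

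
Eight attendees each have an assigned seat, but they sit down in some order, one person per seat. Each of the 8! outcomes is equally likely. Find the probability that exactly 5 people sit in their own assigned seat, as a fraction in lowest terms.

Favorable outcomes: C(8,5)·!3 = 56·2 = 112.
Total outcomes: 8! = 40320.
Probability = 112/40320 = 1/360.

1/360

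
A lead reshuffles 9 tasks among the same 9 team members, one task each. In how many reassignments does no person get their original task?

133496

!9 = 9! · Σ_{k=0}^{9} (-1)^k/k!
= 9! - 9!/1! + 9!/2! - 9!/3! + 9!/4! - 9!/5! + 9!/6! - 9!/7! + 9!/8! - 9!/9!
= 362880 - 362880 + 181440 - 60480 + 15120 - 3024 + 504 - 72 + 9 - 1
= 133496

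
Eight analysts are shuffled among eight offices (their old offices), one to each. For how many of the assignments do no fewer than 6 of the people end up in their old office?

29

# with exactly i fixed is C(8,i)·!(8-i); sum over i=6..8:
  i=6: C(8,6)·!2 = 28·1 = 28
  i=7: C(8,7)·!1 = 8·0 = 0
  i=8: C(8,8)·!0 = 1·1 = 1
Total = 29.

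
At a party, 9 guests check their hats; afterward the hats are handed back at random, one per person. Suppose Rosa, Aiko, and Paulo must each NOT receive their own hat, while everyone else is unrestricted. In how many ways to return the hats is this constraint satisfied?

256320

Let A_j be the event that the j-th constrained one is fixed. By inclusion-exclusion over the 3 events:
Σ_{j=0}^{3} (-1)^j C(3,j)(9-j)!
= C(3,0)·9! - C(3,1)·8! + C(3,2)·7! - C(3,3)·6!
= 362880 - 120960 + 15120 - 720
= 256320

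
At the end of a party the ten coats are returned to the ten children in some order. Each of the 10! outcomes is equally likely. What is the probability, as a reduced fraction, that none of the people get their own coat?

16481/44800

Favorable outcomes: !10 = 1334961.
Total outcomes: 10! = 3628800.
Probability = 1334961/3628800 = 16481/44800.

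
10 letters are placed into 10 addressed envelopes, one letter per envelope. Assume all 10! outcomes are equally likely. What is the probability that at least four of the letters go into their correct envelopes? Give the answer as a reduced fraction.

Favorable outcomes: Σ_{i≥4} C(10,i)·!(10-i) = 210·265 + 252·44 + 210·9 + 120·2 + 45·1 + 10·0 + 1·1 = 68914.
Total outcomes: 10! = 3628800.
Probability = 68914/3628800 = 34457/1814400.

34457/1814400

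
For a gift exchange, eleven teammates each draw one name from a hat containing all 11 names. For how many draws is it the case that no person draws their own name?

The subfactorial !11 = [11!/e] (nearest integer).
11! = 39916800, and 39916800/e ≈ 14684570.08, so !11 = 14684570.

14684570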